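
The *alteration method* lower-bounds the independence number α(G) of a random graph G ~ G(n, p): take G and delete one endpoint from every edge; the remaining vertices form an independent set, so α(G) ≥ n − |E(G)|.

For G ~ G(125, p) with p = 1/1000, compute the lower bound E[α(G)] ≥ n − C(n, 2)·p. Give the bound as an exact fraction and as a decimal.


E[|E(G)|] = C(125, 2)·p = 7750 · (1/1000) = 31/4.
E[α(G)] ≥ n − E[|E(G)|] = 125 − 31/4 = 469/4.
Numerically: ≈ 117.250000.
(This is only a lower bound; the true E[α(G)] may be larger.)

E[α(G)] ≥ 469/4 ≈ 117.250000.


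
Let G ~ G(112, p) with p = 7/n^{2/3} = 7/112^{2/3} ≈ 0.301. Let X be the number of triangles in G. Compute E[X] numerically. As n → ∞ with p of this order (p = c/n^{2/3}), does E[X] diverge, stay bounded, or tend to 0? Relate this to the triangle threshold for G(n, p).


Number of potential triangles: C(112, 3) = 227920.
Each occurs with probability p³ ≈ (0.301)³ ≈ 2.73438e-02.
By linearity: E[X] = C(112, 3)·p³ ≈ 227920 · 2.73438e-02 ≈ 6232.188.
Since α = 2/3 < 1, p = c/n^{2/3} ≫ 1/n is above the triangle threshold p ~ 1/n. Asymptotically E[X] ~ (c³/6)·n^{3(1−α)} = (7³/6)·n^{1} → ∞; triangles are abundant w.h.p.

E[X] ≈ 6232.188; in regime p = Θ(1/n^{2/3}) E[X] diverges (above the triangle threshold p ~ 1/n).


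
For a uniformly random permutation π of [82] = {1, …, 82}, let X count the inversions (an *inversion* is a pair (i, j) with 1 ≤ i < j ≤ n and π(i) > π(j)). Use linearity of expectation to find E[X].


Write X = Σ X_I over the C(82, 2) = 3321 pairs i < j, with X_I the indicator of one inversion.
There are 3321 indicators.
For each fixed pair i < j, the values π(i) and π(j) are two distinct elements of {1, …, 82} in uniformly random order; by symmetry P[π(i) > π(j)] = 1/2.
By linearity: E[X] = 3321 · (1/2) = C(82, 2) · (1/2) = 3321/2 = 3321/2 ≈ 1660.500.

E[X] = 3321/2 = 1660.500.


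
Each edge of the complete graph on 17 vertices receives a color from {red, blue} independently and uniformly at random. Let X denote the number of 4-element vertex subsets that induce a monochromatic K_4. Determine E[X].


Let X = Σ_S X_S over the C(17, 4) = 2380 subsets S of size 4, where X_S = 1 if the K_4 on S is monochromatic.
For a fixed S, the K_4 on S has C(4, 2) = 6 edges. P[all 6 edges red] = (1/2)^6, and likewise for blue, so P[monochromatic] = 2·(1/2)^6 = 2^{1 − 6} = 1/32.
Summing: E[X] = C(17, 4) · 2^{1 − 6} = 2380 · 1/32 = 595/8.
Numerically: E[X] ≈ 74.37500.

E[X] = C(17,4)·2^(1−C(4,2)) = 595/8 ≈ 74.37500.


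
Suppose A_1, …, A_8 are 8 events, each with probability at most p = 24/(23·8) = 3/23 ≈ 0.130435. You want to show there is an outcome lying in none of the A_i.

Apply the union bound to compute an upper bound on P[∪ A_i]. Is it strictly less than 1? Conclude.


Union bound: P[∪_{i=1}^{8} A_i] ≤ Σ_i P[A_i] ≤ 8·p = 8·(3/23) = 24/23.
Numerically: 24/23 ≈ 1.043478.
Is 24/23 < 1? NO.
Since the bound 24/23 is ≥ 1, the union bound is uninformative here; it does NOT by itself certify existence.

8·p = 24/23 ≈ 1.043478; existence NOT certified by the union bound.


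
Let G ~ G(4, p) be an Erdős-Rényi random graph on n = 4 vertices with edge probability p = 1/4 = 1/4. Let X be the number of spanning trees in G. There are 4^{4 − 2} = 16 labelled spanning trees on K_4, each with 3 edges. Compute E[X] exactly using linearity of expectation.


K_4 has 4^{4 − 2} = 16 labelled spanning trees.
For each such spanning tree H, let X_H = 1 if all 3 edges of H are present in G. Then P[X_H = 1] = p^{3} = (1/4)^{3} = 1/64.
Summing the indicators: E[X] = Σ_H E[X_H] = 16 · p^{3} = 16 · 1/64 = 1/4.
Numerically: E[X] ≈ 0.25.

E[X] = 16 · (1/4)^{3} = 1/4 ≈ 0.25.


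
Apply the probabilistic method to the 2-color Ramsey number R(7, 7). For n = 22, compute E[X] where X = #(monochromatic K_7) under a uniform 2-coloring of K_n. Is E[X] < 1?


E[X] = C(22, 7) · 2^{1 − 21} = 170544 · 2^{−20} = 170544/1048576.
As a reduced fraction: E[X] = 10659/65536 ≈ 0.1626.
Is E[X] < 1? YES.
Since E[X] < 1, there exists a 2-coloring of K_{22} with no monochromatic K_7; hence R(7, 7) > 22.

E[X] = 10659/65536 ≈ 0.1626; E[X] < 1, so R(7, 7) > 22.


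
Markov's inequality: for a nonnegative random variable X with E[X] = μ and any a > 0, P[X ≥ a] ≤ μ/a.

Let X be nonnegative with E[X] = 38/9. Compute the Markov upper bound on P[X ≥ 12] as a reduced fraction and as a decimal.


μ = E[X] = 38/9, a = 12.
Markov: P[X ≥ 12] ≤ μ/a = (38/9)/12 = 19/54.
Numerically: ≈ 0.352.
(Since a = 12 > μ = 4.222, the bound 19/54 is < 1 and informative.)

P[X ≥ 12] ≤ 19/54 ≈ 0.352.


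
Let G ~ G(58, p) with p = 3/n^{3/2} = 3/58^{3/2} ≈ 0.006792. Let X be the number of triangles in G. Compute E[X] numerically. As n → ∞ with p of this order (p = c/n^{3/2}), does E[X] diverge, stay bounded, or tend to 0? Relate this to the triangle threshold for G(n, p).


Number of potential triangles: C(58, 3) = 30856.
Each occurs with probability p³ ≈ (0.006792)³ ≈ 3.132837e-07.
By linearity: E[X] = C(58, 3)·p³ ≈ 30856 · 3.132837e-07 ≈ 0.0097.
Since α = 3/2 > 1, p = c/n^{3/2} = o(1/n) is below the triangle threshold p ~ 1/n. Asymptotically E[X] ~ (c³/6)·n^{3(1−α)} = (3³/6)·n^{-1.5} → 0, so by Markov's inequality G has no triangles w.h.p.

E[X] ≈ 0.0097; in regime p = Θ(1/n^{3/2}) E[X] tends to 0 (below the triangle threshold p ~ 1/n).


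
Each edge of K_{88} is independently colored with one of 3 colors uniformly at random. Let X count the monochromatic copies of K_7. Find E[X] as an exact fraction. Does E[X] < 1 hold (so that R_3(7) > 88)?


E[X] = C(88, 7) · 3^{1 − 21} = 6348337336 · 3^{−20} = 6348337336/3486784401.
As a reduced fraction: E[X] = 6348337336/3486784401 ≈ 1.82069.
Is E[X] < 1? NO.
Since E[X] ≥ 1, the first-moment bound is inconclusive at n = 88; it does NOT by itself certify R_3(7) > 88.

E[X] = 6348337336/3486784401 ≈ 1.82069; E[X] ≥ 1; first-moment method inconclusive here.


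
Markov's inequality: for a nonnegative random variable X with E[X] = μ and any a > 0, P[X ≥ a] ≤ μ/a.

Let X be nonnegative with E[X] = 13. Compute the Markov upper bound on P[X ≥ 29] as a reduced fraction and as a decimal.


μ = E[X] = 13, a = 29.
Markov: P[X ≥ 29] ≤ μ/a = (13)/29 = 13/29.
Numerically: ≈ 0.448276.
(Since a = 29 > μ = 13.000000, the bound 13/29 is < 1 and informative.)

P[X ≥ 29] ≤ 13/29 ≈ 0.448276.


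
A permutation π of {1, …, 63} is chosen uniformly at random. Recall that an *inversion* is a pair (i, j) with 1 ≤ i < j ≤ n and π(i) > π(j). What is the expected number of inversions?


Write X = Σ X_I over the C(63, 2) = 1953 pairs i < j, with X_I the indicator of one inversion.
There are 1953 indicators.
For each fixed pair i < j, the values π(i) and π(j) are two distinct elements of {1, …, 63} in uniformly random order; by symmetry P[π(i) > π(j)] = 1/2.
By linearity: E[X] = 1953 · (1/2) = C(63, 2) · (1/2) = 1953/2 = 1953/2 ≈ 976.500000.

E[X] = 1953/2 = 976.500000.


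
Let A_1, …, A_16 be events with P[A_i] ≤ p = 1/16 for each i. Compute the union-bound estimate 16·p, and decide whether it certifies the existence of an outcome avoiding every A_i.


Union bound: P[∪_{i=1}^{16} A_i] ≤ Σ_i P[A_i] ≤ 16·p = 16·(1/16) = 1.
Numerically: 1 ≈ 1.00000.
Is 1 < 1? NO.
Since the bound 1 is ≥ 1, the union bound is uninformative here; it does NOT by itself certify existence.

16·p = 1 ≈ 1.00000; existence NOT certified by the union bound.


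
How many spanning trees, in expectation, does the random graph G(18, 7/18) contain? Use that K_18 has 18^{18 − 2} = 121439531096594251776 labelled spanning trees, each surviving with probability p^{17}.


K_18 has 18^{18 − 2} = 121439531096594251776 labelled spanning trees.
For each such spanning tree H, let X_H = 1 if all 17 edges of H are present in G. Then P[X_H = 1] = p^{17} = (7/18)^{17} = 232630513987207/2185911559738696531968.
Summing the indicators: E[X] = Σ_H E[X_H] = 121439531096594251776 · p^{17} = 121439531096594251776 · 232630513987207/2185911559738696531968 = 232630513987207/18.
Numerically: E[X] ≈ 1.29239e+13.

E[X] = 121439531096594251776 · (7/18)^{17} = 232630513987207/18 ≈ 1.29239e+13.


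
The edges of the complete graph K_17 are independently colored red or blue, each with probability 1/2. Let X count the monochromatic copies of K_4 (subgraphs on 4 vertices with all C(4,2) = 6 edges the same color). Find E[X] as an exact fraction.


Let X = Σ_S X_S over the C(17, 4) = 2380 subsets S of size 4, where X_S = 1 if the K_4 on S is monochromatic.
For a fixed S, the K_4 on S has C(4, 2) = 6 edges. P[all 6 edges red] = (1/2)^6, and likewise for blue, so P[monochromatic] = 2·(1/2)^6 = 2^{1 − 6} = 1/32.
By linearity of expectation: E[X] = C(17, 4) · 2^{1 − 6} = 2380 · 1/32 = 595/8.
Numerically: E[X] ≈ 74.375000.

E[X] = C(17,4)·2^(1−C(4,2)) = 595/8 ≈ 74.375000.


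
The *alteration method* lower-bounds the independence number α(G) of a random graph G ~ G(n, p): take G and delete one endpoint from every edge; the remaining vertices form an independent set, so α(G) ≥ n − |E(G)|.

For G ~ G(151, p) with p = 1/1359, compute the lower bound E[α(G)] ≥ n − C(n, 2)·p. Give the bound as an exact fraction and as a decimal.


E[|E(G)|] = C(151, 2)·p = 11325 · (1/1359) = 25/3.
E[α(G)] ≥ n − E[|E(G)|] = 151 − 25/3 = 428/3.
Numerically: ≈ 142.6667.
(This is only a lower bound; the true E[α(G)] may be larger.)

E[α(G)] ≥ 428/3 ≈ 142.6667.


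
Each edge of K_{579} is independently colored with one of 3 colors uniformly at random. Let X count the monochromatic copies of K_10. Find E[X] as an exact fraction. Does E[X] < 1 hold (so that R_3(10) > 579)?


E[X] = C(579, 10) · 3^{1 − 45} = 1079152988140386124680 · 3^{−44} = 1079152988140386124680/984770902183611232881.
As a reduced fraction: E[X] = 359717662713462041560/328256967394537077627 ≈ 1.0958.
Is E[X] < 1? NO.
Since E[X] ≥ 1, the first-moment bound is inconclusive at n = 579; it does NOT by itself certify R_3(10) > 579.

E[X] = 359717662713462041560/328256967394537077627 ≈ 1.0958; E[X] ≥ 1; first-moment method inconclusive here.


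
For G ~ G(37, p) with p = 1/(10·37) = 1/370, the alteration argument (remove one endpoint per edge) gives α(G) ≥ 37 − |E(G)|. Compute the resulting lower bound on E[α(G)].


E[|E(G)|] = C(37, 2)·p = 666 · (1/370) = 9/5.
E[α(G)] ≥ n − E[|E(G)|] = 37 − 9/5 = 176/5.
Numerically: ≈ 35.20000.
(This is only a lower bound; the true E[α(G)] may be larger.)

E[α(G)] ≥ 176/5 ≈ 35.20000.


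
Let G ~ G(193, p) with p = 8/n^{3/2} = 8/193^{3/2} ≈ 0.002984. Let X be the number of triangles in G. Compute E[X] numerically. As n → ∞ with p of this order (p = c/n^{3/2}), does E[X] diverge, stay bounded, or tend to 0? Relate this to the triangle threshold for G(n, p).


Number of potential triangles: C(193, 3) = 1179616.
Each occurs with probability p³ ≈ (0.002984)³ ≈ 2.656208e-08.
By linearity: E[X] = C(193, 3)·p³ ≈ 1179616 · 2.656208e-08 ≈ 0.0313.
Since α = 3/2 > 1, p = c/n^{3/2} = o(1/n) is below the triangle threshold p ~ 1/n. Asymptotically E[X] ~ (c³/6)·n^{3(1−α)} = (8³/6)·n^{-1.5} → 0, so by Markov's inequality G has no triangles w.h.p.

E[X] ≈ 0.0313; in regime p = Θ(1/n^{3/2}) E[X] tends to 0 (below the triangle threshold p ~ 1/n).


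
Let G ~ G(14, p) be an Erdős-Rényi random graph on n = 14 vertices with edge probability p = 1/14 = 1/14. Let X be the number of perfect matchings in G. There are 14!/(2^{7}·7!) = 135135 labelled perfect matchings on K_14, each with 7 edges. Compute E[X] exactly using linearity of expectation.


K_14 has 14!/(2^{7}·7!) = 135135 labelled perfect matchings.
For each such perfect matching H, let X_H = 1 if all 7 edges of H are present in G. Then P[X_H = 1] = p^{7} = (1/14)^{7} = 1/105413504.
Summing the indicators: E[X] = Σ_H E[X_H] = 135135 · p^{7} = 135135 · 1/105413504 = 19305/15059072.
Numerically: E[X] ≈ 0.00128195.

E[X] = 135135 · (1/14)^{7} = 19305/15059072 ≈ 0.00128195.


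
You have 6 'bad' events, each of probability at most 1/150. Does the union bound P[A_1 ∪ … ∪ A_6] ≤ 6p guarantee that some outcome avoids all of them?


Union bound: P[∪_{i=1}^{6} A_i] ≤ Σ_i P[A_i] ≤ 6·p = 6·(1/150) = 1/25.
Numerically: 1/25 ≈ 0.0400.
Is 1/25 < 1? YES.
Since P[∪ A_i] ≤ 1/25 < 1, the complement has P[∩ A_i^c] ≥ 1 − 1/25 = 24/25 > 0, so some outcome avoids every A_i.

6·p = 1/25 ≈ 0.0400; existence CERTIFIED by the union bound.


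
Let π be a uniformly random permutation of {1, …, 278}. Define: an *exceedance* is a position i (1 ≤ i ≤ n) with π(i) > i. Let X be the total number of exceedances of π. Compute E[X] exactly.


Write X = Σ_{i=1}^{278} X_i, where X_i = 1_{π(i) > i}.
For each fixed i, π(i) is uniform over {1, …, 278} (marginal of a uniform permutation), so P[π(i) > i] = (n − i)/n. Summing: Σ_{i=1}^{278} (n − i)/n = (0 + 1 + … + 277)/278 = 278(278 − 1)/(2·278) = (278 − 1)/2.
Hence E[X] = Σ_{i=1}^{278} (278 − i)/278 = 277/2 ≈ 138.500.

E[X] = 277/2 = 138.500.


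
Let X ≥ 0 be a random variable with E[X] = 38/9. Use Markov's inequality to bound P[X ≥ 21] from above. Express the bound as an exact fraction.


μ = E[X] = 38/9, a = 21.
Markov: P[X ≥ 21] ≤ μ/a = (38/9)/21 = 38/189.
Numerically: ≈ 0.20106.
(Since a = 21 > μ = 4.22222, the bound 38/189 is < 1 and informative.)

P[X ≥ 21] ≤ 38/189 ≈ 0.20106.


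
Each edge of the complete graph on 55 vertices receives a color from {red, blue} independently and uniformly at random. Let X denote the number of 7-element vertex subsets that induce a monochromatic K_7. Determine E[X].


Let X = Σ_S X_S over the C(55, 7) = 202927725 subsets S of size 7, where X_S = 1 if the K_7 on S is monochromatic.
For a fixed S, the K_7 on S has C(7, 2) = 21 edges. P[all 21 edges red] = (1/2)^21, and likewise for blue, so P[monochromatic] = 2·(1/2)^21 = 2^{1 − 21} = 1/1048576.
By linearity of expectation: E[X] = C(55, 7) · 2^{1 − 21} = 202927725 · 1/1048576 = 202927725/1048576.
Numerically: E[X] ≈ 193.527.

E[X] = C(55,7)·2^(1−C(7,2)) = 202927725/1048576 ≈ 193.527.


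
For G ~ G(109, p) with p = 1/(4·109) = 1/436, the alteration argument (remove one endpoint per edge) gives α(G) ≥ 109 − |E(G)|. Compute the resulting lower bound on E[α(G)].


E[|E(G)|] = C(109, 2)·p = 5886 · (1/436) = 27/2.
E[α(G)] ≥ n − E[|E(G)|] = 109 − 27/2 = 191/2.
Numerically: ≈ 95.50000.
(This is only a lower bound; the true E[α(G)] may be larger.)

E[α(G)] ≥ 191/2 ≈ 95.50000.


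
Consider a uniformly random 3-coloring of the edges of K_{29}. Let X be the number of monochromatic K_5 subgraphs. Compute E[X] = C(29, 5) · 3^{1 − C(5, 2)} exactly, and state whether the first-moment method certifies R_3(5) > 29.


E[X] = C(29, 5) · 3^{1 − 10} = 118755 · 3^{−9} = 118755/19683.
As a reduced fraction: E[X] = 13195/2187 ≈ 6.033.
Is E[X] < 1? NO.
Since E[X] ≥ 1, the first-moment bound is inconclusive at n = 29; it does NOT by itself certify R_3(5) > 29.

E[X] = 13195/2187 ≈ 6.033; E[X] ≥ 1; first-moment method inconclusive here.


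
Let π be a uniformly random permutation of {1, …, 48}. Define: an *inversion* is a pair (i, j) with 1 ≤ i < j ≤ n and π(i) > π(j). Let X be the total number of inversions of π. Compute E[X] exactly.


Write X = Σ X_I over the C(48, 2) = 1128 pairs i < j, with X_I the indicator of one inversion.
There are 1128 indicators.
For each fixed pair i < j, the values π(i) and π(j) are two distinct elements of {1, …, 48} in uniformly random order; by symmetry P[π(i) > π(j)] = 1/2.
By linearity: E[X] = 1128 · (1/2) = C(48, 2) · (1/2) = 1128/2 = 564 ≈ 564.000000.

E[X] = 564 = 564.000000.


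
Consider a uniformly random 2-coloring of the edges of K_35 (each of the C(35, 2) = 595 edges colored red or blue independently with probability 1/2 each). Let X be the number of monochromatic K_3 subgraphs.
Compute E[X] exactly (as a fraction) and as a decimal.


Let X = Σ_S X_S over the C(35, 3) = 6545 subsets S of size 3, where X_S = 1 if the K_3 on S is monochromatic.
For a fixed S, the K_3 on S has C(3, 2) = 3 edges. P[all 3 edges red] = (1/2)^3, and likewise for blue, so P[monochromatic] = 2·(1/2)^3 = 2^{1 − 3} = 1/4.
By linearity: E[X] = C(35, 3) · 2^{1 − 3} = 6545 · 1/4 = 6545/4.
Numerically: E[X] ≈ 1636.250.

E[X] = C(35,3)·2^(1−C(3,2)) = 6545/4 ≈ 1636.250.


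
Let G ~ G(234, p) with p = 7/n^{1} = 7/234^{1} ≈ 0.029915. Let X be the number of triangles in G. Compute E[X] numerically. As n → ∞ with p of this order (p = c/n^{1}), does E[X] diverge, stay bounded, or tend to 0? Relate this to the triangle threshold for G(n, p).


Number of potential triangles: C(234, 3) = 2108184.
Each occurs with probability p³ ≈ (0.029915)³ ≈ 2.6769888e-05.
By linearity: E[X] = C(234, 3)·p³ ≈ 2108184 · 2.6769888e-05 ≈ 56.43585.
Here α = 1, so p = 7/n is exactly at the triangle threshold p ~ 1/n. Asymptotically E[X] → c³/6 = 7³/6 = 343/6 ≈ 57.16667, a bounded constant. In this regime the triangle count is asymptotically Poisson(c³/6).

E[X] ≈ 56.43585; in regime p = Θ(1/n^{1}) E[X] stays bounded (at the triangle threshold p ~ 1/n).


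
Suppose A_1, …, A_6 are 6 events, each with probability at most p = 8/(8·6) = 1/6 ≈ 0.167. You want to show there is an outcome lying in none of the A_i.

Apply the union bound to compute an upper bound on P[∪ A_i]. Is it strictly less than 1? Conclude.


Union bound: P[∪_{i=1}^{6} A_i] ≤ Σ_i P[A_i] ≤ 6·p = 6·(1/6) = 1.
Numerically: 1 ≈ 1.000.
Is 1 < 1? NO.
Since the bound 1 is ≥ 1, the union bound is uninformative here; it does NOT by itself certify existence.

6·p = 1 ≈ 1.000; existence NOT certified by the union bound.


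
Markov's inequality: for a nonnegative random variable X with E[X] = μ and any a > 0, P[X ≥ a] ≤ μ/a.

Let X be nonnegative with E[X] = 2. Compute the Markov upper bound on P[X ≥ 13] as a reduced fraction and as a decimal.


μ = E[X] = 2, a = 13.
Markov: P[X ≥ 13] ≤ μ/a = (2)/13 = 2/13.
Numerically: ≈ 0.15385.
(Since a = 13 > μ = 2.00000, the bound 2/13 is < 1 and informative.)

P[X ≥ 13] ≤ 2/13 ≈ 0.15385.


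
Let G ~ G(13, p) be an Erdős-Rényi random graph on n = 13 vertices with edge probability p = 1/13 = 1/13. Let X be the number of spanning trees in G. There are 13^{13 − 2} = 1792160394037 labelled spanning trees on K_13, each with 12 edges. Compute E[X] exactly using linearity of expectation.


K_13 has 13^{13 − 2} = 1792160394037 labelled spanning trees.
For each such spanning tree H, let X_H = 1 if all 12 edges of H are present in G. Then P[X_H = 1] = p^{12} = (1/13)^{12} = 1/23298085122481.
By linearity: E[X] = Σ_H E[X_H] = 1792160394037 · p^{12} = 1792160394037 · 1/23298085122481 = 1/13.
Numerically: E[X] ≈ 0.0769.

E[X] = 1792160394037 · (1/13)^{12} = 1/13 ≈ 0.0769.


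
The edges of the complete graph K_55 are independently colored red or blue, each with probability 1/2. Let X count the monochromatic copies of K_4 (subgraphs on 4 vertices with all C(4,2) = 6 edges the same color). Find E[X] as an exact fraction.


Let X = Σ_S X_S over the C(55, 4) = 341055 subsets S of size 4, where X_S = 1 if the K_4 on S is monochromatic.
For a fixed S, the K_4 on S has C(4, 2) = 6 edges. P[all 6 edges red] = (1/2)^6, and likewise for blue, so P[monochromatic] = 2·(1/2)^6 = 2^{1 − 6} = 1/32.
Summing: E[X] = C(55, 4) · 2^{1 − 6} = 341055 · 1/32 = 341055/32.
Numerically: E[X] ≈ 10657.9688.

E[X] = C(55,4)·2^(1−C(4,2)) = 341055/32 ≈ 10657.9688.


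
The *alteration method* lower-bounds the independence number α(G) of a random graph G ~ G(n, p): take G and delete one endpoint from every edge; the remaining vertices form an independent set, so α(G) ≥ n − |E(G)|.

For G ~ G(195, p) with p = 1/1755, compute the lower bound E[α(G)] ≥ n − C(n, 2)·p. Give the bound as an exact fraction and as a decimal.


E[|E(G)|] = C(195, 2)·p = 18915 · (1/1755) = 97/9.
E[α(G)] ≥ n − E[|E(G)|] = 195 − 97/9 = 1658/9.
Numerically: ≈ 184.2222.
(This is only a lower bound; the true E[α(G)] may be larger.)

E[α(G)] ≥ 1658/9 ≈ 184.2222.


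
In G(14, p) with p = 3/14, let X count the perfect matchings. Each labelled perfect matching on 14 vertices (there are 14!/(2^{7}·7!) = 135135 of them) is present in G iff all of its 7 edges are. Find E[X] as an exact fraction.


K_14 has 14!/(2^{7}·7!) = 135135 labelled perfect matchings.
For each such perfect matching H, let X_H = 1 if all 7 edges of H are present in G. Then P[X_H = 1] = p^{7} = (3/14)^{7} = 2187/105413504.
By linearity: E[X] = Σ_H E[X_H] = 135135 · p^{7} = 135135 · 2187/105413504 = 42220035/15059072.
Numerically: E[X] ≈ 2.8.

E[X] = 135135 · (3/14)^{7} = 42220035/15059072 ≈ 2.8.


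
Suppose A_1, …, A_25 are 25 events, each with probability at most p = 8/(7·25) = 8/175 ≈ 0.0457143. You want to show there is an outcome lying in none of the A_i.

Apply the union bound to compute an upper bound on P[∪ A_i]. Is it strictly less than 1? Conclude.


Union bound: P[∪_{i=1}^{25} A_i] ≤ Σ_i P[A_i] ≤ 25·p = 25·(8/175) = 8/7.
Numerically: 8/7 ≈ 1.1428571.
Is 8/7 < 1? NO.
Since the bound 8/7 is ≥ 1, the union bound is uninformative here; it does NOT by itself certify existence.

25·p = 8/7 ≈ 1.1428571; existence NOT certified by the union bound.


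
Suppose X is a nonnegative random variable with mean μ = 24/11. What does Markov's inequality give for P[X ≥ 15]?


μ = E[X] = 24/11, a = 15.
Markov: P[X ≥ 15] ≤ μ/a = (24/11)/15 = 8/55.
Numerically: ≈ 0.145455.
(Since a = 15 > μ = 2.181818, the bound 8/55 is < 1 and informative.)

P[X ≥ 15] ≤ 8/55 ≈ 0.145455.


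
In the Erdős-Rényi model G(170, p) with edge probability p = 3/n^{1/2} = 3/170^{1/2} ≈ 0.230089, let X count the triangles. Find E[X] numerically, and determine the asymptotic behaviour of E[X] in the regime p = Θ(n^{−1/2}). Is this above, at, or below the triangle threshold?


Number of potential triangles: C(170, 3) = 804440.
Each occurs with probability p³ ≈ (0.230089)³ ≈ 1.21812086e-02.
By linearity: E[X] = C(170, 3)·p³ ≈ 804440 · 1.21812086e-02 ≈ 9799.051484.
Since α = 1/2 < 1, p = c/n^{1/2} ≫ 1/n is above the triangle threshold p ~ 1/n. Asymptotically E[X] ~ (c³/6)·n^{3(1−α)} = (3³/6)·n^{1.5} → ∞; triangles are abundant w.h.p.

E[X] ≈ 9799.051484; in regime p = Θ(1/n^{1/2}) E[X] diverges (above the triangle threshold p ~ 1/n).


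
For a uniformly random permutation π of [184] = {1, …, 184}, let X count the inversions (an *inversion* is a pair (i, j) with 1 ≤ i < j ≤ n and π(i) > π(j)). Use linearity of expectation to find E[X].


Write X = Σ X_I over the C(184, 2) = 16836 pairs i < j, with X_I the indicator of one inversion.
There are 16836 indicators.
For each fixed pair i < j, the values π(i) and π(j) are two distinct elements of {1, …, 184} in uniformly random order; by symmetry P[π(i) > π(j)] = 1/2.
By linearity: E[X] = 16836 · (1/2) = C(184, 2) · (1/2) = 16836/2 = 8418 ≈ 8418.00000.

E[X] = 8418 = 8418.00000.


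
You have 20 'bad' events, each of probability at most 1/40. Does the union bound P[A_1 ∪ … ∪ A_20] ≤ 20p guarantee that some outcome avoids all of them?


Union bound: P[∪_{i=1}^{20} A_i] ≤ Σ_i P[A_i] ≤ 20·p = 20·(1/40) = 1/2.
Numerically: 1/2 ≈ 0.5000000.
Is 1/2 < 1? YES.
Since P[∪ A_i] ≤ 1/2 < 1, the complement has P[∩ A_i^c] ≥ 1 − 1/2 = 1/2 > 0, so some outcome avoids every A_i.

20·p = 1/2 ≈ 0.5000000; existence CERTIFIED by the union bound.


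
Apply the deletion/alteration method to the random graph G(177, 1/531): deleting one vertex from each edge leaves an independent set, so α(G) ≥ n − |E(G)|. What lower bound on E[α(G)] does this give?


E[|E(G)|] = C(177, 2)·p = 15576 · (1/531) = 88/3.
E[α(G)] ≥ n − E[|E(G)|] = 177 − 88/3 = 443/3.
Numerically: ≈ 147.667.
(This is only a lower bound; the true E[α(G)] may be larger.)

E[α(G)] ≥ 443/3 ≈ 147.667.


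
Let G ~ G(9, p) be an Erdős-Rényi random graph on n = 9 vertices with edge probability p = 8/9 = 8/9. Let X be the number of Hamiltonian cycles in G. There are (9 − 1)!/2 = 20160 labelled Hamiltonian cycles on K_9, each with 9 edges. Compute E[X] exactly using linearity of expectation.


K_9 has (9 − 1)!/2 = 20160 labelled Hamiltonian cycles.
For each such Hamiltonian cycle H, let X_H = 1 if all 9 edges of H are present in G. Then P[X_H = 1] = p^{9} = (8/9)^{9} = 134217728/387420489.
By linearity: E[X] = Σ_H E[X_H] = 20160 · p^{9} = 20160 · 134217728/387420489 = 300647710720/43046721.
Numerically: E[X] ≈ 6984.22.

E[X] = 20160 · (8/9)^{9} = 300647710720/43046721 ≈ 6984.22.


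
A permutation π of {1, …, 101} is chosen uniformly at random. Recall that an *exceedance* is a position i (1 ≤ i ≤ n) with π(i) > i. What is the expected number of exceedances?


Write X = Σ_{i=1}^{101} X_i, where X_i = 1_{π(i) > i}.
For each fixed i, π(i) is uniform over {1, …, 101} (marginal of a uniform permutation), so P[π(i) > i] = (n − i)/n. Summing: Σ_{i=1}^{101} (n − i)/n = (0 + 1 + … + 100)/101 = 101(101 − 1)/(2·101) = (101 − 1)/2.
Hence E[X] = Σ_{i=1}^{101} (101 − i)/101 = 50 ≈ 50.00000.

E[X] = 50 = 50.00000.


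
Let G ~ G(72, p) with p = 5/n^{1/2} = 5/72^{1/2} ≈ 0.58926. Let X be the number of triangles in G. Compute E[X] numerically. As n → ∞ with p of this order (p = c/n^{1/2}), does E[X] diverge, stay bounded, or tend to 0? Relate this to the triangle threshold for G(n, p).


Number of potential triangles: C(72, 3) = 59640.
Each occurs with probability p³ ≈ (0.58926)³ ≈ 2.0460266e-01.
By linearity: E[X] = C(72, 3)·p³ ≈ 59640 · 2.0460266e-01 ≈ 12202.50244.
Since α = 1/2 < 1, p = c/n^{1/2} ≫ 1/n is above the triangle threshold p ~ 1/n. Asymptotically E[X] ~ (c³/6)·n^{3(1−α)} = (5³/6)·n^{1.5} → ∞; triangles are abundant w.h.p.

E[X] ≈ 12202.50244; in regime p = Θ(1/n^{1/2}) E[X] diverges (above the triangle threshold p ~ 1/n).


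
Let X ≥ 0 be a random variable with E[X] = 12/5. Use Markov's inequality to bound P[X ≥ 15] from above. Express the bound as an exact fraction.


μ = E[X] = 12/5, a = 15.
Markov: P[X ≥ 15] ≤ μ/a = (12/5)/15 = 4/25.
Numerically: ≈ 0.160.
(Since a = 15 > μ = 2.400, the bound 4/25 is < 1 and informative.)

P[X ≥ 15] ≤ 4/25 ≈ 0.160.


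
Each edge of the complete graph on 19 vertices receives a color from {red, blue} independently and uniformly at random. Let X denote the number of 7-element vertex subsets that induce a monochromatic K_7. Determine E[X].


Let X = Σ_S X_S over the C(19, 7) = 50388 subsets S of size 7, where X_S = 1 if the K_7 on S is monochromatic.
For a fixed S, the K_7 on S has C(7, 2) = 21 edges. P[all 21 edges red] = (1/2)^21, and likewise for blue, so P[monochromatic] = 2·(1/2)^21 = 2^{1 − 21} = 1/1048576.
Summing: E[X] = C(19, 7) · 2^{1 − 21} = 50388 · 1/1048576 = 12597/262144.
Numerically: E[X] ≈ 0.048.

E[X] = C(19,7)·2^(1−C(7,2)) = 12597/262144 ≈ 0.048.


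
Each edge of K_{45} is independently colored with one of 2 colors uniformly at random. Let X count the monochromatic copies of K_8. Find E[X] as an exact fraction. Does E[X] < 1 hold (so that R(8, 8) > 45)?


E[X] = C(45, 8) · 2^{1 − 28} = 215553195 · 2^{−27} = 215553195/134217728.
As a reduced fraction: E[X] = 215553195/134217728 ≈ 1.605996.
Is E[X] < 1? NO.
Since E[X] ≥ 1, the first-moment bound is inconclusive at n = 45; it does NOT by itself certify R(8, 8) > 45.

E[X] = 215553195/134217728 ≈ 1.605996; E[X] ≥ 1; first-moment method inconclusive here.


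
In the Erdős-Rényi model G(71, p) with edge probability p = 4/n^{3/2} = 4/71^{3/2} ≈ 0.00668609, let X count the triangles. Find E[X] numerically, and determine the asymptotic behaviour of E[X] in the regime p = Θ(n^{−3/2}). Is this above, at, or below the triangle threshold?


Number of potential triangles: C(71, 3) = 57155.
Each occurs with probability p³ ≈ (0.00668609)³ ≈ 2.98894143e-07.
By linearity: E[X] = C(71, 3)·p³ ≈ 57155 · 2.98894143e-07 ≈ 0.017083.
Since α = 3/2 > 1, p = c/n^{3/2} = o(1/n) is below the triangle threshold p ~ 1/n. Asymptotically E[X] ~ (c³/6)·n^{3(1−α)} = (4³/6)·n^{-1.5} → 0, so by Markov's inequality G has no triangles w.h.p.

E[X] ≈ 0.017083; in regime p = Θ(1/n^{3/2}) E[X] tends to 0 (below the triangle threshold p ~ 1/n).


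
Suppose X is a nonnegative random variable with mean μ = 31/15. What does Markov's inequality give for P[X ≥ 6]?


μ = E[X] = 31/15, a = 6.
Markov: P[X ≥ 6] ≤ μ/a = (31/15)/6 = 31/90.
Numerically: ≈ 0.344.
(Since a = 6 > μ = 2.067, the bound 31/90 is < 1 and informative.)

P[X ≥ 6] ≤ 31/90 ≈ 0.344.


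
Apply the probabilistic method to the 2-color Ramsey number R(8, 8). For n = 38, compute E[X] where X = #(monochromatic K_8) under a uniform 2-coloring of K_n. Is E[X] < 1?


E[X] = C(38, 8) · 2^{1 − 28} = 48903492 · 2^{−27} = 48903492/134217728.
As a reduced fraction: E[X] = 12225873/33554432 ≈ 0.3644.
Is E[X] < 1? YES.
Since E[X] < 1, there exists a 2-coloring of K_{38} with no monochromatic K_8; hence R(8, 8) > 38.

E[X] = 12225873/33554432 ≈ 0.3644; E[X] < 1, so R(8, 8) > 38.


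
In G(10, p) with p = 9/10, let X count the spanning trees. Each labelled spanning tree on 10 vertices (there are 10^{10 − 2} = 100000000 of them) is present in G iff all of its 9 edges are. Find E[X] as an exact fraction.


K_10 has 10^{10 − 2} = 100000000 labelled spanning trees.
For each such spanning tree H, let X_H = 1 if all 9 edges of H are present in G. Then P[X_H = 1] = p^{9} = (9/10)^{9} = 387420489/1000000000.
By linearity of expectation: E[X] = Σ_H E[X_H] = 100000000 · p^{9} = 100000000 · 387420489/1000000000 = 387420489/10.
Numerically: E[X] ≈ 3.8742e+07.

E[X] = 100000000 · (9/10)^{9} = 387420489/10 ≈ 3.8742e+07.


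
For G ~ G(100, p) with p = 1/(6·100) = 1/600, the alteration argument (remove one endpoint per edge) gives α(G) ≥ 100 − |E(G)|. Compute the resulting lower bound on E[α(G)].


E[|E(G)|] = C(100, 2)·p = 4950 · (1/600) = 33/4.
E[α(G)] ≥ n − E[|E(G)|] = 100 − 33/4 = 367/4.
Numerically: ≈ 91.750.
(This is only a lower bound; the true E[α(G)] may be larger.)

E[α(G)] ≥ 367/4 ≈ 91.750.


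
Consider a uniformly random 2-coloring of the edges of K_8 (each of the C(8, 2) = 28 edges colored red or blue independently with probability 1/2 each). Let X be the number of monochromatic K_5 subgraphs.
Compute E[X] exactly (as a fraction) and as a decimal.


Let X = Σ_S X_S over the C(8, 5) = 56 subsets S of size 5, where X_S = 1 if the K_5 on S is monochromatic.
For a fixed S, the K_5 on S has C(5, 2) = 10 edges. P[all 10 edges red] = (1/2)^10, and likewise for blue, so P[monochromatic] = 2·(1/2)^10 = 2^{1 − 10} = 1/512.
By linearity of expectation: E[X] = C(8, 5) · 2^{1 − 10} = 56 · 1/512 = 7/64.
Numerically: E[X] ≈ 0.109375.

E[X] = C(8,5)·2^(1−C(5,2)) = 7/64 ≈ 0.109375.


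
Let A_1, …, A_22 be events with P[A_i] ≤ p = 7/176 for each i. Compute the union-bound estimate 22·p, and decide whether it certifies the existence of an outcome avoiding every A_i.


Union bound: P[∪_{i=1}^{22} A_i] ≤ Σ_i P[A_i] ≤ 22·p = 22·(7/176) = 7/8.
Numerically: 7/8 ≈ 0.87500.
Is 7/8 < 1? YES.
Since P[∪ A_i] ≤ 7/8 < 1, the complement has P[∩ A_i^c] ≥ 1 − 7/8 = 1/8 > 0, so some outcome avoids every A_i.

22·p = 7/8 ≈ 0.87500; existence CERTIFIED by the union bound.


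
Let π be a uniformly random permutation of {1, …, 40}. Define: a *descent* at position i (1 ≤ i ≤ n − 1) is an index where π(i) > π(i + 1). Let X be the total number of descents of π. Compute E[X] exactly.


Write X = Σ X_I over i = 1, …, 39, with X_I the indicator of one descent.
There are 39 indicators.
For each fixed i, the pair (π(i), π(i+1)) is a uniformly random ordered pair of distinct values from {1, …, 40}; by symmetry P[π(i) > π(i+1)] = 1/2.
By linearity: E[X] = 39 · (1/2) = (40 − 1) · (1/2) = 39/2 ≈ 19.50000.

E[X] = 39/2 = 19.50000.


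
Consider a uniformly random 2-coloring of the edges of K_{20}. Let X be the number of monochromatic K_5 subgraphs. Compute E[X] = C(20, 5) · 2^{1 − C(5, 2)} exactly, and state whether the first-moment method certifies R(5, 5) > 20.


E[X] = C(20, 5) · 2^{1 − 10} = 15504 · 2^{−9} = 15504/512.
As a reduced fraction: E[X] = 969/32 ≈ 30.281250.
Is E[X] < 1? NO.
Since E[X] ≥ 1, the first-moment bound is inconclusive at n = 20; it does NOT by itself certify R(5, 5) > 20.

E[X] = 969/32 ≈ 30.281250; E[X] ≥ 1; first-moment method inconclusive here.


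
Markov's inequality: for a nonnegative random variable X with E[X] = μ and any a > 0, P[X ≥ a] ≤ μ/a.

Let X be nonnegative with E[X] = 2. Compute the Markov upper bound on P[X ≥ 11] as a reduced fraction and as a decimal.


μ = E[X] = 2, a = 11.
Markov: P[X ≥ 11] ≤ μ/a = (2)/11 = 2/11.
Numerically: ≈ 0.18182.
(Since a = 11 > μ = 2.00000, the bound 2/11 is < 1 and informative.)

P[X ≥ 11] ≤ 2/11 ≈ 0.18182.


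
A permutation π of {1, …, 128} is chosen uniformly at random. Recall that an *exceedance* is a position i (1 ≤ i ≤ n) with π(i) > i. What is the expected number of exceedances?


Write X = Σ_{i=1}^{128} X_i, where X_i = 1_{π(i) > i}.
For each fixed i, π(i) is uniform over {1, …, 128} (marginal of a uniform permutation), so P[π(i) > i] = (n − i)/n. Summing: Σ_{i=1}^{128} (n − i)/n = (0 + 1 + … + 127)/128 = 128(128 − 1)/(2·128) = (128 − 1)/2.
Hence E[X] = Σ_{i=1}^{128} (128 − i)/128 = 127/2 ≈ 63.500.

E[X] = 127/2 = 63.500.


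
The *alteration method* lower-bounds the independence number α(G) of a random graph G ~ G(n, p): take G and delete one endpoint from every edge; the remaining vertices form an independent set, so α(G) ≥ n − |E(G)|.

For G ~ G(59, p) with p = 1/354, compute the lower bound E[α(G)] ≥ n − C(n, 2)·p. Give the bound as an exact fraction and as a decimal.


E[|E(G)|] = C(59, 2)·p = 1711 · (1/354) = 29/6.
E[α(G)] ≥ n − E[|E(G)|] = 59 − 29/6 = 325/6.
Numerically: ≈ 54.167.
(This is only a lower bound; the true E[α(G)] may be larger.)

E[α(G)] ≥ 325/6 ≈ 54.167.


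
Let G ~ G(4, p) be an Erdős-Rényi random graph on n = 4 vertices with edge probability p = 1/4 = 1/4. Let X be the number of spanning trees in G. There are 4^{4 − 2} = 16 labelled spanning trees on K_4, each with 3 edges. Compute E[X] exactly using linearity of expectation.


K_4 has 4^{4 − 2} = 16 labelled spanning trees.
For each such spanning tree H, let X_H = 1 if all 3 edges of H are present in G. Then P[X_H = 1] = p^{3} = (1/4)^{3} = 1/64.
By linearity of expectation: E[X] = Σ_H E[X_H] = 16 · p^{3} = 16 · 1/64 = 1/4.
Numerically: E[X] ≈ 0.25.

E[X] = 16 · (1/4)^{3} = 1/4 ≈ 0.25.


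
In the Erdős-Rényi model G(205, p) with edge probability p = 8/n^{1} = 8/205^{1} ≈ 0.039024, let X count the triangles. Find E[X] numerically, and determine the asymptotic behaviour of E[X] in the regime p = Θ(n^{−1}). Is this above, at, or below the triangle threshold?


Number of potential triangles: C(205, 3) = 1414910.
Each occurs with probability p³ ≈ (0.039024)³ ≈ 5.9430362e-05.
By linearity: E[X] = C(205, 3)·p³ ≈ 1414910 · 5.9430362e-05 ≈ 84.08861.
Here α = 1, so p = 8/n is exactly at the triangle threshold p ~ 1/n. Asymptotically E[X] → c³/6 = 8³/6 = 256/3 ≈ 85.33333, a bounded constant. In this regime the triangle count is asymptotically Poisson(c³/6).

E[X] ≈ 84.08861; in regime p = Θ(1/n^{1}) E[X] stays bounded (at the triangle threshold p ~ 1/n).


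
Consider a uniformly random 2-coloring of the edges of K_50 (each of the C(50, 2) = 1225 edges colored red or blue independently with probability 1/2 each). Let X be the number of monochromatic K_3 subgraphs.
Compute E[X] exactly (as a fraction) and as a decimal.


Let X = Σ_S X_S over the C(50, 3) = 19600 subsets S of size 3, where X_S = 1 if the K_3 on S is monochromatic.
For a fixed S, the K_3 on S has C(3, 2) = 3 edges. P[all 3 edges red] = (1/2)^3, and likewise for blue, so P[monochromatic] = 2·(1/2)^3 = 2^{1 − 3} = 1/4.
By linearity: E[X] = C(50, 3) · 2^{1 − 3} = 19600 · 1/4 = 4900.
Numerically: E[X] ≈ 4900.000000.

E[X] = C(50,3)·2^(1−C(3,2)) = 4900 ≈ 4900.000000.


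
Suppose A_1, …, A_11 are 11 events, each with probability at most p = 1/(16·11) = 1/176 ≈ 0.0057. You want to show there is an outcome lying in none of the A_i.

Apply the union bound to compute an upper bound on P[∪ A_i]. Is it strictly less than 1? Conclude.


Union bound: P[∪_{i=1}^{11} A_i] ≤ Σ_i P[A_i] ≤ 11·p = 11·(1/176) = 1/16.
Numerically: 1/16 ≈ 0.0625.
Is 1/16 < 1? YES.
Since P[∪ A_i] ≤ 1/16 < 1, the complement has P[∩ A_i^c] ≥ 1 − 1/16 = 15/16 > 0, so some outcome avoids every A_i.

11·p = 1/16 ≈ 0.0625; existence CERTIFIED by the union bound.


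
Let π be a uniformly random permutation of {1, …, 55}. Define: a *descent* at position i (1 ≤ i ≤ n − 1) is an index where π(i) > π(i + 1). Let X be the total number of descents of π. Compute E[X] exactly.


Write X = Σ X_I over i = 1, …, 54, with X_I the indicator of one descent.
There are 54 indicators.
For each fixed i, the pair (π(i), π(i+1)) is a uniformly random ordered pair of distinct values from {1, …, 55}; by symmetry P[π(i) > π(i+1)] = 1/2.
By linearity: E[X] = 54 · (1/2) = (55 − 1) · (1/2) = 27 ≈ 27.00000.

E[X] = 27 = 27.00000.


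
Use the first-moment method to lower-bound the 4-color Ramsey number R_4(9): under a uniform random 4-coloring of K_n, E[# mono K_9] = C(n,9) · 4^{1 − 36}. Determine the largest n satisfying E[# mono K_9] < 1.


We need C(n, 9) · 4^{1 − 36} < 1, i.e. C(n, 9) < 4^{36 − 1} = 1180591620717411303424.
Check values of n near the boundary:
  n = 909: C(909, 9) = 1122169012923711463931; 1122169012923711463931 < 1180591620717411303424? YES
  n = 910: C(910, 9) = 1133378248346922788210; 1133378248346922788210 < 1180591620717411303424? YES
  n = 911: C(911, 9) = 1144686900492291197405; 1144686900492291197405 < 1180591620717411303424? YES
  n = 912: C(912, 9) = 1156095740032081475120; 1156095740032081475120 < 1180591620717411303424? YES
  n = 913: C(913, 9) = 1167605542753639808390; 1167605542753639808390 < 1180591620717411303424? YES
  n = 914: C(914, 9) = 1179217089587653905932; 1179217089587653905932 < 1180591620717411303424? YES
  n = 915: C(915, 9) = 1190931166636537885130; 1190931166636537885130 < 1180591620717411303424? NO
  n = 916: C(916, 9) = 1202748565202942340440; 1202748565202942340440 < 1180591620717411303424? NO
The largest n with C(n, 9) < 1180591620717411303424 is n = 914 (where E[X] = 294804272396913476483/295147905179352825856 ≈ 0.9988). Hence R_4(9) > 914, i.e. R_4(9) ≥ 915.

Largest n = 914; hence R_4(9) > 914.


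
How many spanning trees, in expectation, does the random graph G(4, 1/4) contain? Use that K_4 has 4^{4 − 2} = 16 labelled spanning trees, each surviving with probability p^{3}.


K_4 has 4^{4 − 2} = 16 labelled spanning trees.
For each such spanning tree H, let X_H = 1 if all 3 edges of H are present in G. Then P[X_H = 1] = p^{3} = (1/4)^{3} = 1/64.
By linearity: E[X] = Σ_H E[X_H] = 16 · p^{3} = 16 · 1/64 = 1/4.
Numerically: E[X] ≈ 0.25.

E[X] = 16 · (1/4)^{3} = 1/4 ≈ 0.25.


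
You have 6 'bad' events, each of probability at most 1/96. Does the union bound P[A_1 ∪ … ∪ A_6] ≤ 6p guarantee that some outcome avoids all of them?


Union bound: P[∪_{i=1}^{6} A_i] ≤ Σ_i P[A_i] ≤ 6·p = 6·(1/96) = 1/16.
Numerically: 1/16 ≈ 0.0625000.
Is 1/16 < 1? YES.
Since P[∪ A_i] ≤ 1/16 < 1, the complement has P[∩ A_i^c] ≥ 1 − 1/16 = 15/16 > 0, so some outcome avoids every A_i.

6·p = 1/16 ≈ 0.0625000; existence CERTIFIED by the union bound.
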